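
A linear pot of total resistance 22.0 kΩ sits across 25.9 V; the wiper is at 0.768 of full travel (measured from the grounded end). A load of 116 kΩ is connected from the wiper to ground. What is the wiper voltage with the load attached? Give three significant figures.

The wiper splits the pot into (1−α)R = 5.104 kΩ above and αR = 16.90 kΩ below.
Lower section ‖ load = 14.75 kΩ.
V_wiper = 25.9 × 14.75/(5.104 + 14.75) = 19.2 V.

V ≈ 19.2 V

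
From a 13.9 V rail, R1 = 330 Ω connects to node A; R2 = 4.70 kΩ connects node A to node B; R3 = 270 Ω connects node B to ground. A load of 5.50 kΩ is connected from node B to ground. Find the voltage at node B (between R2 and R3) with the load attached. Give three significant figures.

At node B, R3 is in parallel with the load: R3‖R_L = 257.4 Ω.
Below node A the resistance is R2 + (R3‖R_L) = 4957 Ω, so V_A = 13.9 × 4957/5287 = 13.03 V.
Then V_B = V_A × (R3‖R_L)/(R2 + R3‖R_L) = 13.03 × 257.4/4957 = 0.677 V.

V ≈ 0.677 V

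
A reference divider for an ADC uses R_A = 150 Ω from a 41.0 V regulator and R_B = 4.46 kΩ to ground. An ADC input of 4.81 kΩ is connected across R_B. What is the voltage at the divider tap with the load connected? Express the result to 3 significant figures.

The load sits in parallel with R_B: R_B‖R_L = (4460 × 4810) / (4460 + 4810) = 2314 Ω.
V_out = 41.0 × 2314 / (150 + 2314) = 41.0 × 2314/2464 = 38.5 V.

V_out ≈ 38.5 V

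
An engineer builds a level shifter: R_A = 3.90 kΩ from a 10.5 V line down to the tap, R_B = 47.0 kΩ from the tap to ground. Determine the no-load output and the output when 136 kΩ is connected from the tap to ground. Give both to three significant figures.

Open-circuit: V = 10.5 × 47.0/(3.90 + 47.0) = 9.70 V.
With the load, R_B becomes R_B‖R_L = 34.93 kΩ, so V = 10.5 × 34.93/38.83 = 9.45 V.

Unloaded: 9.70 V; loaded: 9.45 V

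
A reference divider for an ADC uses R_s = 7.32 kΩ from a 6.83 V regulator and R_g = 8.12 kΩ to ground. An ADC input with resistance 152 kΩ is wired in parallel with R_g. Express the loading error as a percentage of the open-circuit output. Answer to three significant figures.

The divider's output (Thévenin) resistance is R_s‖R_g = 3.850 kΩ.
Fractional drop under load = R_th/(R_th + R_L) = 3.850 / (3.850 + 152) = 0.02470.
So the output falls by 2.47 %.

2.47 %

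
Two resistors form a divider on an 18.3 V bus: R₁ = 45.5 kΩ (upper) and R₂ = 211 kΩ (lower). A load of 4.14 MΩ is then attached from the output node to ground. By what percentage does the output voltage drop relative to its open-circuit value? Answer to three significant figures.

The divider's output (Thévenin) resistance is R₁‖R₂ = 37.43 kΩ.
Fractional drop under load = R_th/(R_th + R_L) = 37.43 / (37.43 + 4140) = 0.008960.
So the output falls by 0.896 %.

0.896 %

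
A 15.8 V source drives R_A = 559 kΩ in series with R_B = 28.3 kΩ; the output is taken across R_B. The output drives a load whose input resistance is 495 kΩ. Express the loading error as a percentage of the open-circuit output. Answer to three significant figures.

5.16 %

The divider's output (Thévenin) resistance is R_A‖R_B = 26.94 kΩ.
Fractional drop under load = R_th/(R_th + R_L) = 26.94 / (26.94 + 495) = 0.05161.
So the output falls by 5.16 %.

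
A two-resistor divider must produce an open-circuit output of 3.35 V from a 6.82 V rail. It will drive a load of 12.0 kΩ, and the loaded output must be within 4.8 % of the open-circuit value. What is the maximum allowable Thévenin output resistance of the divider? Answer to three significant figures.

R_th ≤ 605 Ω

Loading drop = R_th/(R_th + R_L) ≤ 0.0480, so R_th ≤ R_L · ε/(1−ε) = 12.0 kΩ × 0.0480/0.9520 = 605 Ω.
(Any R1, R2 with R2/(R1+R2) = 0.491 and R1‖R2 ≤ 605 Ω will meet the spec.)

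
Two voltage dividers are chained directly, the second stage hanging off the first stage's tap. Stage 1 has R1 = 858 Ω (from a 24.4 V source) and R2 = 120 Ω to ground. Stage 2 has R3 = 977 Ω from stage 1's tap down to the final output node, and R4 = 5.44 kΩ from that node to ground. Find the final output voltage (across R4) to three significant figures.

V_out ≈ 2.50 V

Stage 2 presents R3+R4 = 6417 Ω as a load on stage 1's tap.
Stage 1's lower leg becomes R2‖(R3+R4) = 117.8 Ω, so V_mid = 24.4 × 117.8/975.8 = 2.946 V.
Stage 2 is itself unloaded: V_out = V_mid × R4/(R3+R4) = 2.946 × 5440/6417 = 2.50 V.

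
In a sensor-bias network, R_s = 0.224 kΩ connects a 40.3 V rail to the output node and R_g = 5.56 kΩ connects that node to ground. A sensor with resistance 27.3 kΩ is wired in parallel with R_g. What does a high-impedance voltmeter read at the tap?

The load sits in parallel with R_g: R_g‖R_L = (5560 × 27300) / (5560 + 27300) = 4619 Ω.
V_out = 40.3 × 4619 / (224 + 4619) = 40.3 × 4619/4843 = 38.4 V.

V_out ≈ 38.4 V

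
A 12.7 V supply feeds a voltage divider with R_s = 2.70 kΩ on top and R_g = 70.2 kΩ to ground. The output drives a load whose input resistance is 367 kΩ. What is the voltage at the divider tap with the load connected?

V_out ≈ 12.1 V

The load sits in parallel with R_g: R_g‖R_L = (70.2 × 367) / (70.2 + 367) = 58.93 kΩ.
V_out = 12.7 × 58.93 / (2.70 + 58.93) = 12.7 × 58.93/61.63 = 12.1 V.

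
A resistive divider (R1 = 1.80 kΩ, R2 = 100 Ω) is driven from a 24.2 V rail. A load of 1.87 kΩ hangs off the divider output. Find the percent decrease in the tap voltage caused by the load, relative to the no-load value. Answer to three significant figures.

The divider's output (Thévenin) resistance is R1‖R2 = 94.74 Ω.
Fractional drop under load = R_th/(R_th + R_L) = 94.74 / (94.74 + 1870) = 0.04822.
So the output falls by 4.82 %.

4.82 %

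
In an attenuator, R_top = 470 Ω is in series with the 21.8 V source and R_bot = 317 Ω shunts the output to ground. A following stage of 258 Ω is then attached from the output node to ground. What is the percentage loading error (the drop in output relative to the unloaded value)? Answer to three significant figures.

42.3 %

The divider's output (Thévenin) resistance is R_top‖R_bot = 189.3 Ω.
Fractional drop under load = R_th/(R_th + R_L) = 189.3 / (189.3 + 258) = 0.4232.
So the output falls by 42.3 %.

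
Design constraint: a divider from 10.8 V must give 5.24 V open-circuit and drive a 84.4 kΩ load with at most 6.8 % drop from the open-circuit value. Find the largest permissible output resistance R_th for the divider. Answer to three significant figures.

R_th ≤ 6.16 kΩ

Loading drop = R_th/(R_th + R_L) ≤ 0.0680, so R_th ≤ R_L · ε/(1−ε) = 84.4 kΩ × 0.0680/0.9320 = 6.16 kΩ.
(Any R1, R2 with R2/(R1+R2) = 0.485 and R1‖R2 ≤ 6.16 kΩ will meet the spec.)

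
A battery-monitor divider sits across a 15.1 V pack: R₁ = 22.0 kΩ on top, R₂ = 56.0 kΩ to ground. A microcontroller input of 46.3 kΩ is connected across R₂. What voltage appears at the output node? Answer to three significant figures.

The load sits in parallel with R₂: R₂‖R_L = (56.0 × 46.3) / (56.0 + 46.3) = 25.35 kΩ.
V_out = 15.1 × 25.35 / (22.0 + 25.35) = 15.1 × 25.35/47.35 = 8.08 V.
(Unloaded it would have been 10.8 V.)

V_out ≈ 8.08 V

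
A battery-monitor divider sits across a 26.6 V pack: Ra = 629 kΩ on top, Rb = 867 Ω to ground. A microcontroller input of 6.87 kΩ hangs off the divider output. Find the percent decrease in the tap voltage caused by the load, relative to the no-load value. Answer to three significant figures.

11.2 %

Unloaded V = 26.6 × 867/629900 = 0.036614 V.
Loaded: Rb‖R_L = 769.8 Ω, giving V = 26.6 × 769.8/629800 = 0.032516 V.
Drop = (0.036614 − 0.032516) / 0.036614 = 11.2 %.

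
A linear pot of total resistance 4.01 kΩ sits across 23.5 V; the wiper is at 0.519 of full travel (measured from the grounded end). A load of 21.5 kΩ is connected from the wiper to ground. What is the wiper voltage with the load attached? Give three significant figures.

The wiper splits the pot into (1−α)R = 1.929 kΩ above and αR = 2.081 kΩ below.
Lower section ‖ load = 1.898 kΩ.
V_wiper = 23.5 × 1.898/(1.929 + 1.898) = 11.7 V.

V ≈ 11.7 V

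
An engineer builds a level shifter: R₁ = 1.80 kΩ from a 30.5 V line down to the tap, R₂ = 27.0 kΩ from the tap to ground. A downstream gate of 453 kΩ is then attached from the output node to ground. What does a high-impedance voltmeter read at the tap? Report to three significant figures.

V_out ≈ 28.5 V

The load sits in parallel with R₂: R₂‖R_L = (27.0 × 453) / (27.0 + 453) = 25.48 kΩ.
V_out = 30.5 × 25.48 / (1.80 + 25.48) = 30.5 × 25.48/27.28 = 28.5 V.
(Unloaded it would have been 28.6 V.)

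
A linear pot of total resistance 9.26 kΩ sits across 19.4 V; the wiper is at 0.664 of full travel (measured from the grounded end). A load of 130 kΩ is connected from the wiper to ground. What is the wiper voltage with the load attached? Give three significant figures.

The wiper splits the pot into (1−α)R = 3.111 kΩ above and αR = 6.149 kΩ below.
Lower section ‖ load = 5.871 kΩ.
V_wiper = 19.4 × 5.871/(3.111 + 5.871) = 12.7 V.

V ≈ 12.7 V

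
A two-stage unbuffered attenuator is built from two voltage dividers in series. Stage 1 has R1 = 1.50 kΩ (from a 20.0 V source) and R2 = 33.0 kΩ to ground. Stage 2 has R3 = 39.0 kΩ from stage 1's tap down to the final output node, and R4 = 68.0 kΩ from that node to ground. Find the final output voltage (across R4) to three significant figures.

V_out ≈ 12.0 V

Stage 2 presents R3+R4 = 107.0 kΩ as a load on stage 1's tap.
Stage 1's lower leg becomes R2‖(R3+R4) = 25.22 kΩ, so V_mid = 20.0 × 25.22/26.72 = 18.88 V.
Stage 2 is itself unloaded: V_out = V_mid × R4/(R3+R4) = 18.88 × 68.0/107.0 = 12.0 V.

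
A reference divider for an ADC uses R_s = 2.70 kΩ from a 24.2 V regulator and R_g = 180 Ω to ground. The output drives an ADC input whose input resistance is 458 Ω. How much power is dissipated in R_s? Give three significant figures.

P ≈ 198 mW

Total resistance from the source is R_s + (R_g‖R_L) = 2829 Ω, so I = 24.2/2829 Ω = 8.554 mA.
P = I²·R_s = (8.554 mA)² × 2.70 kΩ = 198 mW.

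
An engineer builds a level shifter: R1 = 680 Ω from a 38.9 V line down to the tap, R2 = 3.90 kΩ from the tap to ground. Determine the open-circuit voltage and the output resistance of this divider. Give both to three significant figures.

V_th is the open-circuit tap voltage: 38.9 × 3900/(680 + 3900) = 33.1 V.
With the supply zeroed, R1 and R2 appear in parallel from the tap: R_th = R1‖R2 = (680 × 3900)/4580 = 579 Ω.

V_th = 33.1 V, R_th = 579 Ω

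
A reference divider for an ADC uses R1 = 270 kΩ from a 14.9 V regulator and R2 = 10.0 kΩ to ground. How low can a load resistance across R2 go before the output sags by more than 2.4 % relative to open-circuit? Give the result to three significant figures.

R_L(min) ≈ 392 kΩ

Output resistance R_th = R1‖R2 = (270 × 10.0)/280.0 = 9.643 kΩ.
The fractional drop is R_th/(R_th + R_L); requiring this ≤ 0.0240 gives R_L ≥ R_th(1/0.0240 − 1) = 9.643 × 40.67 = 392 kΩ.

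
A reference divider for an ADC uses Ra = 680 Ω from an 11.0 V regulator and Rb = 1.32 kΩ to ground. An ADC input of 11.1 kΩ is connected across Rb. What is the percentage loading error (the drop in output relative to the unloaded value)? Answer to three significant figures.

The divider's output (Thévenin) resistance is Ra‖Rb = 448.8 Ω.
Fractional drop under load = R_th/(R_th + R_L) = 448.8 / (448.8 + 11100) = 0.03886.
So the output falls by 3.89 %.

3.89 %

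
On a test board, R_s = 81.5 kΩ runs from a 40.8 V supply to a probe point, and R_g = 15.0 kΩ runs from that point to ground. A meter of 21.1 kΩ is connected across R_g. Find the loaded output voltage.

The load sits in parallel with R_g: R_g‖R_L = (15.0 × 21.1) / (15.0 + 21.1) = 8.767 kΩ.
V_out = 40.8 × 8.767 / (81.5 + 8.767) = 40.8 × 8.767/90.27 = 3.96 V.

V_out ≈ 3.96 V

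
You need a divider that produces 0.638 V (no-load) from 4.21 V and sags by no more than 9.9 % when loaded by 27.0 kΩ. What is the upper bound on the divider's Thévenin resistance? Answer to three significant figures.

R_th ≤ 2.97 kΩ

Loading drop = R_th/(R_th + R_L) ≤ 0.0990, so R_th ≤ R_L · ε/(1−ε) = 27.0 kΩ × 0.0990/0.9010 = 2.97 kΩ.
(Any R1, R2 with R2/(R1+R2) = 0.152 and R1‖R2 ≤ 2.97 kΩ will meet the spec.)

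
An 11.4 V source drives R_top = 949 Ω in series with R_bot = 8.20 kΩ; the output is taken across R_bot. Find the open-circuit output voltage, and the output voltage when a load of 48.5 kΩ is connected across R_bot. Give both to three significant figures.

Open-circuit: V = 11.4 × 8200/(949 + 8200) = 10.2 V.
With the load, R_bot becomes R_bot‖R_L = 7014 Ω, so V = 11.4 × 7014/7963 = 10.0 V.

Unloaded: 10.2 V; loaded: 10.0 V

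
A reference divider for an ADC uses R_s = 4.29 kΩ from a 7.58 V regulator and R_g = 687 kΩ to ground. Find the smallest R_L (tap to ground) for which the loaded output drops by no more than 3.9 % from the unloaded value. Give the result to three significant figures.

R_L(min) ≈ 105 kΩ

Output resistance R_th = R_s‖R_g = (4.29 × 687)/691.3 = 4.263 kΩ.
The fractional drop is R_th/(R_th + R_L); requiring this ≤ 0.0390 gives R_L ≥ R_th(1/0.0390 − 1) = 4.263 × 24.64 = 105 kΩ.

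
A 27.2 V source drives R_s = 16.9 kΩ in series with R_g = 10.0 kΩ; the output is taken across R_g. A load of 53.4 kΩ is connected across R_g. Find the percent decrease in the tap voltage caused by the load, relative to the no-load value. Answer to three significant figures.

10.5 %

Unloaded V = 27.2 × 10.0/26.90 = 10.112 V.
Loaded: R_g‖R_L = 8.423 kΩ, giving V = 27.2 × 8.423/25.32 = 9.0471 V.
Drop = (10.112 − 9.0471) / 10.112 = 10.5 %.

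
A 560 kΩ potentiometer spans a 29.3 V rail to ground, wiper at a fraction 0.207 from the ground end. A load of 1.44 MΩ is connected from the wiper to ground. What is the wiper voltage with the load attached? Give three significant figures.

V ≈ 5.70 V

The wiper splits the pot into (1−α)R = 444.1 kΩ above and αR = 115.9 kΩ below.
Lower section ‖ load = 107.3 kΩ.
V_wiper = 29.3 × 107.3/(444.1 + 107.3) = 5.70 V.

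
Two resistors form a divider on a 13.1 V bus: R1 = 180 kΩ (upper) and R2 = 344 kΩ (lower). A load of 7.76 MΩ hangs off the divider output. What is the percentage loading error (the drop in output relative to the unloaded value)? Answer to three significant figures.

The divider's output (Thévenin) resistance is R1‖R2 = 118.2 kΩ.
Fractional drop under load = R_th/(R_th + R_L) = 118.2 / (118.2 + 7760) = 0.01500.
So the output falls by 1.50 %.

1.50 %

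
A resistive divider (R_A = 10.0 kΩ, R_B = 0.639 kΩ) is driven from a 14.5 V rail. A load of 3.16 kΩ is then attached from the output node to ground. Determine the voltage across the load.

The load sits in parallel with R_B: R_B‖R_L = (639 × 3160) / (639 + 3160) = 531.5 Ω.
V_out = 14.5 × 531.5 / (10000 + 531.5) = 14.5 × 531.5/10530 = 0.732 V.
(Unloaded it would have been 0.871 V.)

V_out ≈ 0.732 V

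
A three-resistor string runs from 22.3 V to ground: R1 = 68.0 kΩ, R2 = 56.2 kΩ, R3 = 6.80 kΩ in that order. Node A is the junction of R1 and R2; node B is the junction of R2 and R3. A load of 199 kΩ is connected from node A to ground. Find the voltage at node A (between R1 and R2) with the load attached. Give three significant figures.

Below node A the series string R2+R3 = 63.00 kΩ sits in parallel with the 199 kΩ load: 47.85 kΩ.
V_A = 22.3 × 47.85/(68.0 + 47.85) = 9.21 V.

V ≈ 9.21 V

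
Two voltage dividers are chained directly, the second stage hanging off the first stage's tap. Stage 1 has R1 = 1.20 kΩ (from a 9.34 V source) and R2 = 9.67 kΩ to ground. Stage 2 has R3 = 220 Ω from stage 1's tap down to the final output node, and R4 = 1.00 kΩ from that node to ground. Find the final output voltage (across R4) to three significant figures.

V_out ≈ 3.63 V

Stage 2 presents R3+R4 = 1220 Ω as a load on stage 1's tap.
Stage 1's lower leg becomes R2‖(R3+R4) = 1083 Ω, so V_mid = 9.34 × 1083/2283 = 4.431 V.
Stage 2 is itself unloaded: V_out = V_mid × R4/(R3+R4) = 4.431 × 1000/1220 = 3.63 V.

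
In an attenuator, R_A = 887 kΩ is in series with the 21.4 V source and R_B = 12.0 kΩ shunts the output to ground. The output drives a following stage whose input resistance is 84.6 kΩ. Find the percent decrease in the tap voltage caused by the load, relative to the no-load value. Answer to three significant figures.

Unloaded V = 21.4 × 12.0/899.0 = 0.28565 V.
Loaded: R_B‖R_L = 10.51 kΩ, giving V = 21.4 × 10.51/897.5 = 0.25058 V.
Drop = (0.28565 − 0.25058) / 0.28565 = 12.3 %.

12.3 %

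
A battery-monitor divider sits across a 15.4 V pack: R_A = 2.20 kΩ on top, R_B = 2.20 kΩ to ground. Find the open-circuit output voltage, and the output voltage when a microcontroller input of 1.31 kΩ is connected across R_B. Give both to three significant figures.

Open-circuit: V = 15.4 × 2.20/(2.20 + 2.20) = 7.70 V.
With the load, R_B becomes R_B‖R_L = 0.8211 kΩ, so V = 15.4 × 0.8211/3.021 = 4.19 V.

Unloaded: 7.70 V; loaded: 4.19 V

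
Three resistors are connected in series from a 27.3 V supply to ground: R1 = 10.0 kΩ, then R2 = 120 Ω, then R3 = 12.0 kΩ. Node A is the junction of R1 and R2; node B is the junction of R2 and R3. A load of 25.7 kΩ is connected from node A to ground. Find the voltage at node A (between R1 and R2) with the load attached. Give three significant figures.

Below node A the series string R2+R3 = 12120 Ω sits in parallel with the 25700 Ω load: 8236 Ω.
V_A = 27.3 × 8236/(10000 + 8236) = 12.3 V.

V ≈ 12.3 V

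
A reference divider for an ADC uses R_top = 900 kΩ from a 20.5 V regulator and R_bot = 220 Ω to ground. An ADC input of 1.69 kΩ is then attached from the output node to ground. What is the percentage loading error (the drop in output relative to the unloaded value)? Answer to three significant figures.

Unloaded V = 20.5 × 220/900200 = 0.0050099 V.
Loaded: R_bot‖R_L = 194.7 Ω, giving V = 20.5 × 194.7/900200 = 0.0044330 V.
Drop = (0.0050099 − 0.0044330) / 0.0050099 = 11.5 %.

11.5 %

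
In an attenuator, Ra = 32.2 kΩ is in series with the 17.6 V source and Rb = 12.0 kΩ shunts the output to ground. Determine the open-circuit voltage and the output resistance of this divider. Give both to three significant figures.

V_th = 4.78 V, R_th = 8.74 kΩ

V_th is the open-circuit tap voltage: 17.6 × 12.0/(32.2 + 12.0) = 4.78 V.
With the supply zeroed, Ra and Rb appear in parallel from the tap: R_th = Ra‖Rb = (32.2 × 12.0)/44.20 = 8.74 kΩ.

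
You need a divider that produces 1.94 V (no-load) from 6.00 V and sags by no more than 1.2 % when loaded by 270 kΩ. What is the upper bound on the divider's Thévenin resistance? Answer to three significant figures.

Loading drop = R_th/(R_th + R_L) ≤ 0.0120, so R_th ≤ R_L · ε/(1−ε) = 270 kΩ × 0.0120/0.9880 = 3.28 kΩ.

R_th ≤ 3.28 kΩ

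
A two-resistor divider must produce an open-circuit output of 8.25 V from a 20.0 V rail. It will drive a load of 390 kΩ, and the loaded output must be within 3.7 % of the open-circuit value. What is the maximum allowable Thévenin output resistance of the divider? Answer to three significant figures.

R_th ≤ 15.0 kΩ

Loading drop = R_th/(R_th + R_L) ≤ 0.0370, so R_th ≤ R_L · ε/(1−ε) = 390 kΩ × 0.0370/0.9630 = 15.0 kΩ.
(Any R1, R2 with R2/(R1+R2) = 0.412 and R1‖R2 ≤ 15.0 kΩ will meet the spec.)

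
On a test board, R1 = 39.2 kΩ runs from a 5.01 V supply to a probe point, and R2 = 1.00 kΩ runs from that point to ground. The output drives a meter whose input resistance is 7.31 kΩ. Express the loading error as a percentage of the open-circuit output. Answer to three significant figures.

The divider's output (Thévenin) resistance is R1‖R2 = 0.9751 kΩ.
Fractional drop under load = R_th/(R_th + R_L) = 0.9751 / (0.9751 + 7.31) = 0.1177.
So the output falls by 11.8 %.

11.8 %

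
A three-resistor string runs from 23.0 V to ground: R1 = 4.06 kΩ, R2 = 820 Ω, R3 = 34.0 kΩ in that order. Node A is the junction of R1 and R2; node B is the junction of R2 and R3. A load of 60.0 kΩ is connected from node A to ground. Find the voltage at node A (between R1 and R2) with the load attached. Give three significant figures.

Below node A the series string R2+R3 = 34820 Ω sits in parallel with the 60000 Ω load: 22030 Ω.
V_A = 23.0 × 22030/(4060 + 22030) = 19.4 V.

V ≈ 19.4 V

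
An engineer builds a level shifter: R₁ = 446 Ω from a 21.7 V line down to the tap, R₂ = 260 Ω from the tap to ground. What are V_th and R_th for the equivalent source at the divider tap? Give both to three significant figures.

V_th is the open-circuit tap voltage: 21.7 × 260/(446 + 260) = 7.99 V.
With the supply zeroed, R₁ and R₂ appear in parallel from the tap: R_th = R₁‖R₂ = (446 × 260)/706.0 = 164 Ω.

V_th = 7.99 V, R_th = 164 Ω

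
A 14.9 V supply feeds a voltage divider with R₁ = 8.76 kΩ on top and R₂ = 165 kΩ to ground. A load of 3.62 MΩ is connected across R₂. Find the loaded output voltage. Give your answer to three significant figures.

The load sits in parallel with R₂: R₂‖R_L = (165 × 3620) / (165 + 3620) = 157.8 kΩ.
V_out = 14.9 × 157.8 / (8.76 + 157.8) = 14.9 × 157.8/166.6 = 14.1 V.

V_out ≈ 14.1 V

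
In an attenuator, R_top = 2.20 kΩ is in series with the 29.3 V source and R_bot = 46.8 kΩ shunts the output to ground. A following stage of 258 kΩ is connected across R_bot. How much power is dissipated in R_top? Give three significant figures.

Total resistance from the source is R_top + (R_bot‖R_L) = 41.81 kΩ, so I = 29.3/41.81 kΩ = 0.7007 mA.
P = I²·R_top = (0.7007 mA)² × 2.20 kΩ = 1.08 mW.

P ≈ 1.08 mW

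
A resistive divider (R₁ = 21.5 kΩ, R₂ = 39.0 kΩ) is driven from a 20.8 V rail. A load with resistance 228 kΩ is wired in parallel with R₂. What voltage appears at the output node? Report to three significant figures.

V_out ≈ 12.6 V

The load sits in parallel with R₂: R₂‖R_L = (39.0 × 228) / (39.0 + 228) = 33.30 kΩ.
V_out = 20.8 × 33.30 / (21.5 + 33.30) = 20.8 × 33.30/54.80 = 12.6 V.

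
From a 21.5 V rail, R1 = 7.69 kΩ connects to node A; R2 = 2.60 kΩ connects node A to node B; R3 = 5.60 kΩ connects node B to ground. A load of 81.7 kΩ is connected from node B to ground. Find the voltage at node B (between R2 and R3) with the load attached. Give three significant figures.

At node B, R3 is in parallel with the load: R3‖R_L = 5.241 kΩ.
Below node A the resistance is R2 + (R3‖R_L) = 7.841 kΩ, so V_A = 21.5 × 7.841/15.53 = 10.85 V.
Then V_B = V_A × (R3‖R_L)/(R2 + R3‖R_L) = 10.85 × 5.241/7.841 = 7.26 V.

V ≈ 7.26 V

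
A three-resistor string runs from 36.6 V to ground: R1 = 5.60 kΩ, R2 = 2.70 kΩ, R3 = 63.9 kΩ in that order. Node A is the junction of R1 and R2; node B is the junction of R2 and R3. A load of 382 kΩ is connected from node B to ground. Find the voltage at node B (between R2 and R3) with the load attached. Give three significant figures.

At node B, R3 is in parallel with the load: R3‖R_L = 54.74 kΩ.
Below node A the resistance is R2 + (R3‖R_L) = 57.44 kΩ, so V_A = 36.6 × 57.44/63.04 = 33.35 V.
Then V_B = V_A × (R3‖R_L)/(R2 + R3‖R_L) = 33.35 × 54.74/57.44 = 31.8 V.

V ≈ 31.8 V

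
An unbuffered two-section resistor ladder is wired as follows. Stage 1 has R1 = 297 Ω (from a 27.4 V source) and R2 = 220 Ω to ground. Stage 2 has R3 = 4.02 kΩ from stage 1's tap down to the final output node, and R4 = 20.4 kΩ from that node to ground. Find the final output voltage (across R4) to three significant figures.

Stage 2 presents R3+R4 = 24420 Ω as a load on stage 1's tap.
Stage 1's lower leg becomes R2‖(R3+R4) = 218.0 Ω, so V_mid = 27.4 × 218.0/515.0 = 11.60 V.
Stage 2 is itself unloaded: V_out = V_mid × R4/(R3+R4) = 11.60 × 20400/24420 = 9.69 V.

V_out ≈ 9.69 V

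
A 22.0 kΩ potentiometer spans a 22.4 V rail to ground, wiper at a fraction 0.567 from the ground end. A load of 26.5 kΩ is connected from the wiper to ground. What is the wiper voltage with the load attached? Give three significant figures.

V ≈ 10.6 V

The wiper splits the pot into (1−α)R = 9.526 kΩ above and αR = 12.47 kΩ below.
Lower section ‖ load = 8.482 kΩ.
V_wiper = 22.4 × 8.482/(9.526 + 8.482) = 10.6 V.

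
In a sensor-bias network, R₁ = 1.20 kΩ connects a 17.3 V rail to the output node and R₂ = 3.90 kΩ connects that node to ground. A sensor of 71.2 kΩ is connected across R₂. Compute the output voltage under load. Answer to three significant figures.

V_out ≈ 13.1 V

The load sits in parallel with R₂: R₂‖R_L = (3.90 × 71.2) / (3.90 + 71.2) = 3.697 kΩ.
V_out = 17.3 × 3.697 / (1.20 + 3.697) = 17.3 × 3.697/4.897 = 13.1 V.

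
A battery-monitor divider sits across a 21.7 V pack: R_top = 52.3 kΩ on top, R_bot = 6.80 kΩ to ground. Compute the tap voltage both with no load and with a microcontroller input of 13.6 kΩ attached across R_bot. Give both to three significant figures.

Unloaded: 2.50 V; loaded: 1.73 V

Open-circuit: V = 21.7 × 6.80/(52.3 + 6.80) = 2.50 V.
With the load, R_bot becomes R_bot‖R_L = 4.533 kΩ, so V = 21.7 × 4.533/56.83 = 1.73 V.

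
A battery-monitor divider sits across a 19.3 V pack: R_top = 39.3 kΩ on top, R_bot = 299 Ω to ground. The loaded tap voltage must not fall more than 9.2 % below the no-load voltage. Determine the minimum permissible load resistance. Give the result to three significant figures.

Output resistance R_th = R_top‖R_bot = (39300 × 299)/39600 = 296.7 Ω.
The fractional drop is R_th/(R_th + R_L); requiring this ≤ 0.0920 gives R_L ≥ R_th(1/0.0920 − 1) = 296.7 × 9.870 = 2.93 kΩ.

R_L(min) ≈ 2.93 kΩ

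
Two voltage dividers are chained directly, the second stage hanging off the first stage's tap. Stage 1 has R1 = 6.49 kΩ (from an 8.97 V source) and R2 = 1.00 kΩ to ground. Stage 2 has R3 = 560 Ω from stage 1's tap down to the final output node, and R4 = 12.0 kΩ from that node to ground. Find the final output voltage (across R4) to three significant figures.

V_out ≈ 1.07 V

Stage 2 presents R3+R4 = 12560 Ω as a load on stage 1's tap.
Stage 1's lower leg becomes R2‖(R3+R4) = 926.3 Ω, so V_mid = 8.97 × 926.3/7416 = 1.120 V.
Stage 2 is itself unloaded: V_out = V_mid × R4/(R3+R4) = 1.120 × 12000/12560 = 1.07 V.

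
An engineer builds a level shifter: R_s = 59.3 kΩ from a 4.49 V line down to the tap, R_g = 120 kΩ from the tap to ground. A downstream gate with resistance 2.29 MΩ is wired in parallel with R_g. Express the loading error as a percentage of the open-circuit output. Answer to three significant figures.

1.70 %

The divider's output (Thévenin) resistance is R_s‖R_g = 39.69 kΩ.
Fractional drop under load = R_th/(R_th + R_L) = 39.69 / (39.69 + 2290) = 0.01704.
So the output falls by 1.70 %.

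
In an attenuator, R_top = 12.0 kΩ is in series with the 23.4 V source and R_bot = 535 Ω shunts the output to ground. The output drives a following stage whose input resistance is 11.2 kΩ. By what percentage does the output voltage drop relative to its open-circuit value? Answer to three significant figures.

4.37 %

The divider's output (Thévenin) resistance is R_top‖R_bot = 512.2 Ω.
Fractional drop under load = R_th/(R_th + R_L) = 512.2 / (512.2 + 11200) = 0.04373.
So the output falls by 4.37 %.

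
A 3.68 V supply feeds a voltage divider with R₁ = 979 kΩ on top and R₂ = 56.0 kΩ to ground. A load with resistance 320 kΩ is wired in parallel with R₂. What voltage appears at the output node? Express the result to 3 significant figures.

V_out ≈ 0.171 V

The load sits in parallel with R₂: R₂‖R_L = (56.0 × 320) / (56.0 + 320) = 47.66 kΩ.
V_out = 3.68 × 47.66 / (979 + 47.66) = 3.68 × 47.66/1027 = 0.171 V.
(Unloaded it would have been 0.199 V.)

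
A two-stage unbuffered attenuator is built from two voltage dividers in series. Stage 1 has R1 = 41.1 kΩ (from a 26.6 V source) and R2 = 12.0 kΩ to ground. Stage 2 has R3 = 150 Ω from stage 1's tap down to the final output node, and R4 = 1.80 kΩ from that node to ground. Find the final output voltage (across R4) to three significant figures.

Stage 2 presents R3+R4 = 1950 Ω as a load on stage 1's tap.
Stage 1's lower leg becomes R2‖(R3+R4) = 1677 Ω, so V_mid = 26.6 × 1677/42780 = 1.043 V.
Stage 2 is itself unloaded: V_out = V_mid × R4/(R3+R4) = 1.043 × 1800/1950 = 0.963 V.

V_out ≈ 0.963 V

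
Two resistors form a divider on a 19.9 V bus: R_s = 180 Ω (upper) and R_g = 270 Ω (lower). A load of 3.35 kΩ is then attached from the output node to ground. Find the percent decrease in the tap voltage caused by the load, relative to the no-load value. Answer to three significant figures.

The divider's output (Thévenin) resistance is R_s‖R_g = 108.0 Ω.
Fractional drop under load = R_th/(R_th + R_L) = 108.0 / (108.0 + 3350) = 0.03123.
So the output falls by 3.12 %.

3.12 %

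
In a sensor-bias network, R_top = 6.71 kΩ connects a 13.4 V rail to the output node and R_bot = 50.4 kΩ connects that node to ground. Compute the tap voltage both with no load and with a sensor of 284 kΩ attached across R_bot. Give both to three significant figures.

Unloaded: 11.8 V; loaded: 11.6 V

Open-circuit: V = 13.4 × 50.4/(6.71 + 50.4) = 11.8 V.
With the load, R_bot becomes R_bot‖R_L = 42.80 kΩ, so V = 13.4 × 42.80/49.51 = 11.6 V.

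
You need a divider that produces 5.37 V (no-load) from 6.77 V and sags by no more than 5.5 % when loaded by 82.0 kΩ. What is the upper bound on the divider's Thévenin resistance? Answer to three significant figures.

R_th ≤ 4.77 kΩ

Loading drop = R_th/(R_th + R_L) ≤ 0.0550, so R_th ≤ R_L · ε/(1−ε) = 82.0 kΩ × 0.0550/0.9450 = 4.77 kΩ.
(Any R1, R2 with R2/(R1+R2) = 0.793 and R1‖R2 ≤ 4.77 kΩ will meet the spec.)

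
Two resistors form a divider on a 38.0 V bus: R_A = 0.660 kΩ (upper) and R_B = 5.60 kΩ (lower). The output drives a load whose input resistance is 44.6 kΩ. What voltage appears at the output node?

V_out ≈ 33.5 V

The load sits in parallel with R_B: R_B‖R_L = (5600 × 44600) / (5600 + 44600) = 4975 Ω.
V_out = 38.0 × 4975 / (660 + 4975) = 38.0 × 4975/5635 = 33.5 V.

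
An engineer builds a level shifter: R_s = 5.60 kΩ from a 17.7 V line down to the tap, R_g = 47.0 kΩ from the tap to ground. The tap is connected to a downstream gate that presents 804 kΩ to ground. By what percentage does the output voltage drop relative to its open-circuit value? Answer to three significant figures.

0.619 %

The divider's output (Thévenin) resistance is R_s‖R_g = 5.004 kΩ.
Fractional drop under load = R_th/(R_th + R_L) = 5.004 / (5.004 + 804) = 0.006185.
So the output falls by 0.619 %.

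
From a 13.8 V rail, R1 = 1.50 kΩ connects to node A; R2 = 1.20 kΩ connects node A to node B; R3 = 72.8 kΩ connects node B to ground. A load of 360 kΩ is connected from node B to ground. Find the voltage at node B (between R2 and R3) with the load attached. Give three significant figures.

V ≈ 13.2 V

At node B, R3 is in parallel with the load: R3‖R_L = 60.55 kΩ.
Below node A the resistance is R2 + (R3‖R_L) = 61.75 kΩ, so V_A = 13.8 × 61.75/63.25 = 13.47 V.
Then V_B = V_A × (R3‖R_L)/(R2 + R3‖R_L) = 13.47 × 60.55/61.75 = 13.2 V.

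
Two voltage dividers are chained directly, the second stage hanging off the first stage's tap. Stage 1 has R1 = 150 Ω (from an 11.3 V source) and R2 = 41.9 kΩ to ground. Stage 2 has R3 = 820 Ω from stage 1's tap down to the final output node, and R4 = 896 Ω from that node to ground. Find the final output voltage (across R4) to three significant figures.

V_out ≈ 5.41 V

Stage 2 presents R3+R4 = 1716 Ω as a load on stage 1's tap.
Stage 1's lower leg becomes R2‖(R3+R4) = 1648 Ω, so V_mid = 11.3 × 1648/1798 = 10.36 V.
Stage 2 is itself unloaded: V_out = V_mid × R4/(R3+R4) = 10.36 × 896/1716 = 5.41 V.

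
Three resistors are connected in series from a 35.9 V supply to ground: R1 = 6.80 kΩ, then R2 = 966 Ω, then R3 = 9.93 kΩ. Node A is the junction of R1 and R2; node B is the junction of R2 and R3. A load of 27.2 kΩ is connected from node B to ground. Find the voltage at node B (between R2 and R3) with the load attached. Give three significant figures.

At node B, R3 is in parallel with the load: R3‖R_L = 7274 Ω.
Below node A the resistance is R2 + (R3‖R_L) = 8240 Ω, so V_A = 35.9 × 8240/15040 = 19.67 V.
Then V_B = V_A × (R3‖R_L)/(R2 + R3‖R_L) = 19.67 × 7274/8240 = 17.4 V.

V ≈ 17.4 V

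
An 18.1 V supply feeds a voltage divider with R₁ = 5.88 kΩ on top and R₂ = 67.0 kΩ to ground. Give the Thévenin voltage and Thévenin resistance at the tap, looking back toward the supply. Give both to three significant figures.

V_th = 16.6 V, R_th = 5.41 kΩ

V_th is the open-circuit tap voltage: 18.1 × 67.0/(5.88 + 67.0) = 16.6 V.
With the supply zeroed, R₁ and R₂ appear in parallel from the tap: R_th = R₁‖R₂ = (5.88 × 67.0)/72.88 = 5.41 kΩ.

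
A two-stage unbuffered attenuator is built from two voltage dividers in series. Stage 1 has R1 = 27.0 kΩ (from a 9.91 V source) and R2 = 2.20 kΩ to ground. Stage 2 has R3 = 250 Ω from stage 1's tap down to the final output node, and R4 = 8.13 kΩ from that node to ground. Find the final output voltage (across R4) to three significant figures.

V_out ≈ 0.583 V

Stage 2 presents R3+R4 = 8380 Ω as a load on stage 1's tap.
Stage 1's lower leg becomes R2‖(R3+R4) = 1743 Ω, so V_mid = 9.91 × 1743/28740 = 0.6008 V.
Stage 2 is itself unloaded: V_out = V_mid × R4/(R3+R4) = 0.6008 × 8130/8380 = 0.583 V.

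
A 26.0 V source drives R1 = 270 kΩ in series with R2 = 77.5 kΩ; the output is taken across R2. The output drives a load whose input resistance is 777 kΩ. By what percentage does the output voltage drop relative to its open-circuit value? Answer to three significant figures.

The divider's output (Thévenin) resistance is R1‖R2 = 60.22 kΩ.
Fractional drop under load = R_th/(R_th + R_L) = 60.22 / (60.22 + 777) = 0.07192.
So the output falls by 7.19 %.

7.19 %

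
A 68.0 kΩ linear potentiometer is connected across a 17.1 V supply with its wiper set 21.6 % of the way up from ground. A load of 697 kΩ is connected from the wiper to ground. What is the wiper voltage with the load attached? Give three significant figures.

The wiper splits the pot into (1−α)R = 53.31 kΩ above and αR = 14.69 kΩ below.
Lower section ‖ load = 14.38 kΩ.
V_wiper = 17.1 × 14.38/(53.31 + 14.38) = 3.63 V.

V ≈ 3.63 V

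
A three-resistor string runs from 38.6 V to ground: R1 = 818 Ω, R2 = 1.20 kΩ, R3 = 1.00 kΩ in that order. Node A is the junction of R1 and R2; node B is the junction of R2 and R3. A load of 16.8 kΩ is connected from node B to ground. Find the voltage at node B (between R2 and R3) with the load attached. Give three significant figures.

V ≈ 12.3 V

At node B, R3 is in parallel with the load: R3‖R_L = 943.8 Ω.
Below node A the resistance is R2 + (R3‖R_L) = 2144 Ω, so V_A = 38.6 × 2144/2962 = 27.94 V.
Then V_B = V_A × (R3‖R_L)/(R2 + R3‖R_L) = 27.94 × 943.8/2144 = 12.3 V.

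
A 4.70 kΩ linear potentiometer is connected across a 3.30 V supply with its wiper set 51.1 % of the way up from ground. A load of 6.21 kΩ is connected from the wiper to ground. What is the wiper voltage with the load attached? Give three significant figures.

The wiper splits the pot into (1−α)R = 2.298 kΩ above and αR = 2.402 kΩ below.
Lower section ‖ load = 1.732 kΩ.
V_wiper = 3.30 × 1.732/(2.298 + 1.732) = 1.42 V.

V ≈ 1.42 V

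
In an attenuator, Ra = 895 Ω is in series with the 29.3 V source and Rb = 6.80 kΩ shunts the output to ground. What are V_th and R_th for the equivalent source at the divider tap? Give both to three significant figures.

V_th is the open-circuit tap voltage: 29.3 × 6800/(895 + 6800) = 25.9 V.
With the supply zeroed, Ra and Rb appear in parallel from the tap: R_th = Ra‖Rb = (895 × 6800)/7695 = 791 Ω.

V_th = 25.9 V, R_th = 791 Ω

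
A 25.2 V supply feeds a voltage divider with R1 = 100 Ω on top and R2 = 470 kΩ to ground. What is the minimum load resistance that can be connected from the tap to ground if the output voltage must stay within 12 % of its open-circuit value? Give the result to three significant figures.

R_L(min) ≈ 733 Ω

Output resistance R_th = R1‖R2 = (100 × 470000)/470100 = 99.98 Ω.
The fractional drop is R_th/(R_th + R_L); requiring this ≤ 0.120 gives R_L ≥ R_th(1/0.120 − 1) = 99.98 × 7.333 = 733 Ω.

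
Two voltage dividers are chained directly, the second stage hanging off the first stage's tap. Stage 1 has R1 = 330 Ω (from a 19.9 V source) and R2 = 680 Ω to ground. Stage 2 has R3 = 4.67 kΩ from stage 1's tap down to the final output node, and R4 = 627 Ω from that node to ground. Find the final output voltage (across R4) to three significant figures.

V_out ≈ 1.52 V

Stage 2 presents R3+R4 = 5297 Ω as a load on stage 1's tap.
Stage 1's lower leg becomes R2‖(R3+R4) = 602.6 Ω, so V_mid = 19.9 × 602.6/932.6 = 12.86 V.
Stage 2 is itself unloaded: V_out = V_mid × R4/(R3+R4) = 12.86 × 627/5297 = 1.52 V.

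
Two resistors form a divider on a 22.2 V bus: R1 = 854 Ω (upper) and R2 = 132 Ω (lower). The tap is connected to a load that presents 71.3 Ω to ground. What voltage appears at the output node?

The load sits in parallel with R2: R2‖R_L = (132 × 71.3) / (132 + 71.3) = 46.29 Ω.
V_out = 22.2 × 46.29 / (854 + 46.29) = 22.2 × 46.29/900.3 = 1.14 V.
(Unloaded it would have been 2.97 V.)

V_out ≈ 1.14 V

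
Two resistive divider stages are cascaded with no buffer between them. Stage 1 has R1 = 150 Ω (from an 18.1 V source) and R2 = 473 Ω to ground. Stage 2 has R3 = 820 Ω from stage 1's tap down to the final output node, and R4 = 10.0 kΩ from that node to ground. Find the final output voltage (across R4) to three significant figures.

V_out ≈ 12.6 V

Stage 2 presents R3+R4 = 10820 Ω as a load on stage 1's tap.
Stage 1's lower leg becomes R2‖(R3+R4) = 453.2 Ω, so V_mid = 18.1 × 453.2/603.2 = 13.60 V.
Stage 2 is itself unloaded: V_out = V_mid × R4/(R3+R4) = 13.60 × 10000/10820 = 12.6 V.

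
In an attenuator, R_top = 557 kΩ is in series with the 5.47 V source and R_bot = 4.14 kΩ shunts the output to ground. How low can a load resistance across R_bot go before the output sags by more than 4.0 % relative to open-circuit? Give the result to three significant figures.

R_L(min) ≈ 98.6 kΩ

Output resistance R_th = R_top‖R_bot = (557 × 4.14)/561.1 = 4.109 kΩ.
The fractional drop is R_th/(R_th + R_L); requiring this ≤ 0.0400 gives R_L ≥ R_th(1/0.0400 − 1) = 4.109 × 24.00 = 98.6 kΩ.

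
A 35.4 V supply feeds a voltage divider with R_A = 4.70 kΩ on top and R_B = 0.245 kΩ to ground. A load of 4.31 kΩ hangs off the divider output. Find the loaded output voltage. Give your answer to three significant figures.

V_out ≈ 1.66 V

The load sits in parallel with R_B: R_B‖R_L = (245 × 4310) / (245 + 4310) = 231.8 Ω.
V_out = 35.4 × 231.8 / (4700 + 231.8) = 35.4 × 231.8/4932 = 1.66 V.
(Unloaded it would have been 1.75 V.)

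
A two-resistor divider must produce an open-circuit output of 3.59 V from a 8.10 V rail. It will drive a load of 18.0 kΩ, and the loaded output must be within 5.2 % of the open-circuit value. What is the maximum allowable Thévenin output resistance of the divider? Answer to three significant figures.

Loading drop = R_th/(R_th + R_L) ≤ 0.0520, so R_th ≤ R_L · ε/(1−ε) = 18.0 kΩ × 0.0520/0.9480 = 987 Ω.
(Any R1, R2 with R2/(R1+R2) = 0.443 and R1‖R2 ≤ 987 Ω will meet the spec.)

R_th ≤ 987 Ω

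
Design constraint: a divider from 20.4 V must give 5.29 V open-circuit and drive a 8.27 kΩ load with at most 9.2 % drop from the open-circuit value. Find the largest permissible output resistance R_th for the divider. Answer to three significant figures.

R_th ≤ 838 Ω

Loading drop = R_th/(R_th + R_L) ≤ 0.0920, so R_th ≤ R_L · ε/(1−ε) = 8.27 kΩ × 0.0920/0.9080 = 838 Ω.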